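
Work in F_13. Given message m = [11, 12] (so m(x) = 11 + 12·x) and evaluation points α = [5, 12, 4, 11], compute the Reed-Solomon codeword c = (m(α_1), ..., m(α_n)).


c = [6, 12, 7, 0]

Message polynomial: m(x) = 11 + 12·x (mod 13).
For each evaluation point α_i, compute m(α_i) mod 13:
  α_1 = 5: Horner steps 12 → 6, so m(5) = 6.
  α_2 = 12: Horner steps 12 → 12, so m(12) = 12.
  α_3 = 4: Horner steps 12 → 7, so m(4) = 7.
  α_4 = 11: Horner steps 12 → 0, so m(11) = 0.
Codeword c = [6, 12, 7, 0] ∈ F_13^4.


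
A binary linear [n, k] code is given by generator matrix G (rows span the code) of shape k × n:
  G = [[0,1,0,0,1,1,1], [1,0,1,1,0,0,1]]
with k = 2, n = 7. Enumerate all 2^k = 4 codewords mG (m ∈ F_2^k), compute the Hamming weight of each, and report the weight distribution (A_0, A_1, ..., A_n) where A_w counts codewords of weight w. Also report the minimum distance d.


Weight distribution: A_0 = 1, A_4 = 2, A_6 = 1. Minimum distance d = 4.

Enumerate all 2^2 = 4 messages m ∈ F_2^2.
For each, compute codeword c = mG in F_2^7, then tally its weight.
  m = 00 → c = 0000000, weight = 0.
  m = 10 → c = 0100111, weight = 4.
  m = 01 → c = 1011001, weight = 4.
  m = 11 → c = 1111110, weight = 6.
Tally weights:
  weight 0: 1 codewords.
  weight 4: 2 codewords.
  weight 6: 1 codewords.
Minimum distance d = smallest w > 0 with A_w > 0 = 4.
Sanity: Σ A_w = 4 = 2^2 = 4 ✓.


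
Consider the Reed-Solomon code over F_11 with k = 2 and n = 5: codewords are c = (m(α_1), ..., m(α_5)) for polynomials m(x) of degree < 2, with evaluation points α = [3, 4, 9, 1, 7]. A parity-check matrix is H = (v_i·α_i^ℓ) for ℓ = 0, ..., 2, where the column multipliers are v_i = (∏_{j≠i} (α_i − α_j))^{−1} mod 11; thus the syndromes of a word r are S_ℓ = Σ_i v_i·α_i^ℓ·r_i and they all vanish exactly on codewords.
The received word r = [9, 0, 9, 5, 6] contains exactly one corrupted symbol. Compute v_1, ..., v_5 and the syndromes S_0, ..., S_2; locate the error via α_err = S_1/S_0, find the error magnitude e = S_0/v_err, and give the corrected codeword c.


S = (3, 5, 1), error at position 3, error magnitude e = 10, c = [9, 0, 10, 5, 6].

Step 1: column multipliers v_i = (∏_{j≠i}(α_i − α_j))^{−1} mod 11.
  i = 1 (α = 3): (3−4)(3−9)(3−1)(3−7) = (−1)·(−6)·2·(−4) = −48 ≡ 7, so v_1 = 7^{−1} = 8 (mod 11).
  i = 2 (α = 4): (4−3)(4−9)(4−1)(4−7) = 1·(−5)·3·(−3) = 45 ≡ 1, so v_2 = 1^{−1} = 1 (mod 11).
  i = 3 (α = 9): (9−3)(9−4)(9−1)(9−7) = 6·5·8·2 = 480 ≡ 7, so v_3 = 7^{−1} = 8 (mod 11).
  i = 4 (α = 1): (1−3)(1−4)(1−9)(1−7) = (−2)·(−3)·(−8)·(−6) = 288 ≡ 2, so v_4 = 2^{−1} = 6 (mod 11).
  i = 5 (α = 7): (7−3)(7−4)(7−9)(7−1) = 4·3·(−2)·6 = −144 ≡ 10, so v_5 = 10^{−1} = 10 (mod 11).
  v = [8, 1, 8, 6, 10].
Step 2: syndromes of r = [9, 0, 9, 5, 6] (all sums mod 11).
  S_0 = Σ v_i r_i = 8·9 + 1·0 + 8·9 + 6·5 + 10·6 = 234 ≡ 3.
  S_1 = Σ v_i α_i r_i = 8·3·9 + 1·4·0 + 8·9·9 + 6·1·5 + 10·7·6 = 1314 ≡ 5.
  α_i^2 mod 11 = [9, 5, 4, 1, 5].
  S_2 = Σ v_i α_i^2 r_i = 8·9·9 + 1·5·0 + 8·4·9 + 6·1·5 + 10·5·6 = 1266 ≡ 1.
  S = (3, 5, 1) ≠ 0, so r is not a codeword (an error is present).
Step 3: locate the error. For a single error e at position i, S_ℓ = v_i·e·α_i^ℓ, so α_err = S_1/S_0.
  S_0^{−1} = 3^{−1} = 4 (mod 11), so α_err = 5·4 = 20 ≡ 9 = α_3. Error position i = 3.
  Consistency check: S_2/S_1 = 1·9 = 9 ≡ 9 = α_err ✓ (single-error assumption holds).
Step 4: error magnitude e = S_0/v_3 = S_0·∏_{j≠3}(α_3 − α_j) = 3·7 = 21 ≡ 10 (mod 11).
Step 5: correct position 3: c_3 = r_3 − e = 9 − 10 ≡ 10 (mod 11). Hence c = [9, 0, 10, 5, 6].
  Check: interpolating c through the α_i gives m(x) = 3 + 2·x (degree < 2) with m(α_i) = c_i for every i, so c is indeed a codeword.


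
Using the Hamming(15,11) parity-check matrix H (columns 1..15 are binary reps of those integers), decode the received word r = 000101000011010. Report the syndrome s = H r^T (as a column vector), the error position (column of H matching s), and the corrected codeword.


s = (1, 0, 1, 1)^T, error position = 11, corrected codeword c = 000101000001010

Compute s = H r^T mod 2 one row at a time:
  s_1 = 0 + 0 + 0 + 1 + 1 + 0 + 1 + 0 = 3 ≡ 1 (mod 2).
  s_2 = 1 + 0 + 1 + 0 + 1 + 0 + 1 + 0 = 4 ≡ 0 (mod 2).
  s_3 = 0 + 0 + 1 + 0 + 0 + 1 + 1 + 0 = 3 ≡ 1 (mod 2).
  s_4 = 0 + 0 + 0 + 0 + 0 + 1 + 0 + 0 = 1 ≡ 1 (mod 2).
s = (1, 0, 1, 1)^T — this equals column 11 of H (binary 1011), so error is at position 11.
Correct: flip bit 11 of r = 000101000011010 to get c = 000101000001010.


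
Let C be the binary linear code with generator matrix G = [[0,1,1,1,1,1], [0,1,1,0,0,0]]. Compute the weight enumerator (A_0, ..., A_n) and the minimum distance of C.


Weight distribution: A_0 = 1, A_2 = 1, A_3 = 1, A_5 = 1. Minimum distance d = 2.

Enumerate all 2^2 = 4 messages m ∈ F_2^2.
For each, compute codeword c = mG in F_2^6, then tally its weight.
  m = 00 → c = 000000, weight = 0.
  m = 10 → c = 011111, weight = 5.
  m = 01 → c = 011000, weight = 2.
  m = 11 → c = 000111, weight = 3.
Tally weights:
  weight 0: 1 codewords.
  weight 2: 1 codewords.
  weight 3: 1 codewords.
  weight 5: 1 codewords.
Minimum distance d = smallest w > 0 with A_w > 0 = 2.
Sanity: Σ A_w = 4 = 2^2 = 4 ✓.


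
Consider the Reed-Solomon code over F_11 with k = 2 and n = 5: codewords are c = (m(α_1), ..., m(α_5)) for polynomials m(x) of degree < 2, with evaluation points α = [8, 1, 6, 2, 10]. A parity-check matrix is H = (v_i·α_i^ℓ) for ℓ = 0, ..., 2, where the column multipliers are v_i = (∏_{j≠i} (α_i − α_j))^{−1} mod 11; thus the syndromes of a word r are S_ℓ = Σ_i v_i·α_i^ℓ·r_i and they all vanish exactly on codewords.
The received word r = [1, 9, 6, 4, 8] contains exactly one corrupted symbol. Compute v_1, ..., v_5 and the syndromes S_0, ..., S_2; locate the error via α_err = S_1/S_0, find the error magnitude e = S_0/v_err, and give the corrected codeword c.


S = (2, 5, 7), error at position 1, error magnitude e = 5, c = [7, 9, 6, 4, 8].

Step 1: column multipliers v_i = (∏_{j≠i}(α_i − α_j))^{−1} mod 11.
  i = 1 (α = 8): (8−1)(8−6)(8−2)(8−10) = 7·2·6·(−2) = −168 ≡ 8, so v_1 = 8^{−1} = 7 (mod 11).
  i = 2 (α = 1): (1−8)(1−6)(1−2)(1−10) = (−7)·(−5)·(−1)·(−9) = 315 ≡ 7, so v_2 = 7^{−1} = 8 (mod 11).
  i = 3 (α = 6): (6−8)(6−1)(6−2)(6−10) = (−2)·5·4·(−4) = 160 ≡ 6, so v_3 = 6^{−1} = 2 (mod 11).
  i = 4 (α = 2): (2−8)(2−1)(2−6)(2−10) = (−6)·1·(−4)·(−8) = −192 ≡ 6, so v_4 = 6^{−1} = 2 (mod 11).
  i = 5 (α = 10): (10−8)(10−1)(10−6)(10−2) = 2·9·4·8 = 576 ≡ 4, so v_5 = 4^{−1} = 3 (mod 11).
  v = [7, 8, 2, 2, 3].
Step 2: syndromes of r = [1, 9, 6, 4, 8] (all sums mod 11).
  S_0 = Σ v_i r_i = 7·1 + 8·9 + 2·6 + 2·4 + 3·8 = 123 ≡ 2.
  S_1 = Σ v_i α_i r_i = 7·8·1 + 8·1·9 + 2·6·6 + 2·2·4 + 3·10·8 = 456 ≡ 5.
  α_i^2 mod 11 = [9, 1, 3, 4, 1].
  S_2 = Σ v_i α_i^2 r_i = 7·9·1 + 8·1·9 + 2·3·6 + 2·4·4 + 3·1·8 = 227 ≡ 7.
  S = (2, 5, 7) ≠ 0, so r is not a codeword (an error is present).
Step 3: locate the error. For a single error e at position i, S_ℓ = v_i·e·α_i^ℓ, so α_err = S_1/S_0.
  S_0^{−1} = 2^{−1} = 6 (mod 11), so α_err = 5·6 = 30 ≡ 8 = α_1. Error position i = 1.
  Consistency check: S_2/S_1 = 7·9 = 63 ≡ 8 = α_err ✓ (single-error assumption holds).
Step 4: error magnitude e = S_0/v_1 = S_0·∏_{j≠1}(α_1 − α_j) = 2·8 = 16 ≡ 5 (mod 11).
Step 5: correct position 1: c_1 = r_1 − e = 1 − 5 ≡ 7 (mod 11). Hence c = [7, 9, 6, 4, 8].
  Check: interpolating c through the α_i gives m(x) = 3 + 6·x (degree < 2) with m(α_i) = c_i for every i, so c is indeed a codeword.


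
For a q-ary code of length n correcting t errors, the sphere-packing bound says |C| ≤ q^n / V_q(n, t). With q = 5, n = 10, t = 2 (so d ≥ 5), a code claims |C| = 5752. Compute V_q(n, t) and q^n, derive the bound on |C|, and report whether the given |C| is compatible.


V_q(n, t) = 761, q^n = 9765625, Hamming bound = 12832, |C| = 5752 ≤ bound (satisfied).

Step 1: Compute V_q(n, t) = Σ_{j=0}^2 C(n, j) (q−1)^j.
  j = 0: C(10,0)·(4)^0 = 1·1 = 1.
  j = 1: C(10,1)·(4)^1 = 10·4 = 40.
  j = 2: C(10,2)·(4)^2 = 45·16 = 720.
  V_q(n, t) = 1 + 40 + 720 = 761.
Step 2: q^n = 5^10 = 9765625.
Step 3: Hamming bound ⌊q^n / V_q(n,t)⌋ = ⌊9765625/761⌋ = 12832.
Step 4: Compare |C| = 5752 to 12832: satisfied.
The claimed |C| lies below the Hamming bound.


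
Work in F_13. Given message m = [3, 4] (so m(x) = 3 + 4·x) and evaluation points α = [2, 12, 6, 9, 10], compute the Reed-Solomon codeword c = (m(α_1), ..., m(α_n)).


c = [11, 12, 1, 0, 4]

Message polynomial: m(x) = 3 + 4·x (mod 13).
For each evaluation point α_i, compute m(α_i) mod 13:
  α_1 = 2: Horner steps 4 → 11, so m(2) = 11.
  α_2 = 12: Horner steps 4 → 12, so m(12) = 12.
  α_3 = 6: Horner steps 4 → 1, so m(6) = 1.
  α_4 = 9: Horner steps 4 → 0, so m(9) = 0.
  α_5 = 10: Horner steps 4 → 4, so m(10) = 4.
Codeword c = [11, 12, 1, 0, 4] ∈ F_13^5.


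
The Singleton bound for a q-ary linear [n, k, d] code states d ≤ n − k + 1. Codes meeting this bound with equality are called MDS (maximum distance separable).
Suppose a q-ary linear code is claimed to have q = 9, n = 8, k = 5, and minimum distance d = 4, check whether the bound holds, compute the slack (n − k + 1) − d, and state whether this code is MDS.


Singleton RHS = n − k + 1 = 4, slack = 0, bound satisfied, MDS.

Singleton bound: d ≤ n − k + 1.
Here n = 8, k = 5, so n − k + 1 = 4.
Given d = 4, check d ≤ 4: YES.
Slack = (n − k + 1) − d = 0.
The code is MDS (slack = 0).
Description: the claimed parameters are [8, 5, 4]_9; such a code would be MDS (meets Singleton bound).


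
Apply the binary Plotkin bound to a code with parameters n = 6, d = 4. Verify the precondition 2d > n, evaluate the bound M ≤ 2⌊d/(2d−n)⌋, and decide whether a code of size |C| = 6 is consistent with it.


Plotkin bound M ≤ 4; given |C| = 6 > bound (violated).

Check applicability: 2d = 8, n = 6.
2d − n = 2 > 0, so Plotkin applies.
Compute d/(2d−n) = 4/2 ≈ 2.0000.
⌊d/(2d−n)⌋ = 2.
Plotkin bound: M ≤ 2·2 = 4.
Given |C| = 6, check: VIOLATED.
This |C| is above the Plotkin bound, so no binary code with n = 6, d = 4 and 6 codewords exists.


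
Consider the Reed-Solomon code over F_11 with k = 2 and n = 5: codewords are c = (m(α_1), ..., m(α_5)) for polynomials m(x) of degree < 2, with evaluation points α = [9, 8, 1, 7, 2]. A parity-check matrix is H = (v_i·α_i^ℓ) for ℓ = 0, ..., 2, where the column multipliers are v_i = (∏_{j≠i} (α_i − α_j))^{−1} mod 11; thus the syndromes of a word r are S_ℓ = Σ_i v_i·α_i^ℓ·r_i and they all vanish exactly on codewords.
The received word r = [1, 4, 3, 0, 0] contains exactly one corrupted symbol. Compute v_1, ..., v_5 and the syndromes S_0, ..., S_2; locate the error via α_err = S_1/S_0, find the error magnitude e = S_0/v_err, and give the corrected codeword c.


S = (3, 10, 4), error at position 4, error magnitude e = 4, c = [1, 4, 3, 7, 0].

Step 1: column multipliers v_i = (∏_{j≠i}(α_i − α_j))^{−1} mod 11.
  i = 1 (α = 9): (9−8)(9−1)(9−7)(9−2) = 1·8·2·7 = 112 ≡ 2, so v_1 = 2^{−1} = 6 (mod 11).
  i = 2 (α = 8): (8−9)(8−1)(8−7)(8−2) = (−1)·7·1·6 = −42 ≡ 2, so v_2 = 2^{−1} = 6 (mod 11).
  i = 3 (α = 1): (1−9)(1−8)(1−7)(1−2) = (−8)·(−7)·(−6)·(−1) = 336 ≡ 6, so v_3 = 6^{−1} = 2 (mod 11).
  i = 4 (α = 7): (7−9)(7−8)(7−1)(7−2) = (−2)·(−1)·6·5 = 60 ≡ 5, so v_4 = 5^{−1} = 9 (mod 11).
  i = 5 (α = 2): (2−9)(2−8)(2−1)(2−7) = (−7)·(−6)·1·(−5) = −210 ≡ 10, so v_5 = 10^{−1} = 10 (mod 11).
  v = [6, 6, 2, 9, 10].
Step 2: syndromes of r = [1, 4, 3, 0, 0] (all sums mod 11).
  S_0 = Σ v_i r_i = 6·1 + 6·4 + 2·3 + 9·0 + 10·0 = 36 ≡ 3.
  S_1 = Σ v_i α_i r_i = 6·9·1 + 6·8·4 + 2·1·3 + 9·7·0 + 10·2·0 = 252 ≡ 10.
  α_i^2 mod 11 = [4, 9, 1, 5, 4].
  S_2 = Σ v_i α_i^2 r_i = 6·4·1 + 6·9·4 + 2·1·3 + 9·5·0 + 10·4·0 = 246 ≡ 4.
  S = (3, 10, 4) ≠ 0, so r is not a codeword (an error is present).
Step 3: locate the error. For a single error e at position i, S_ℓ = v_i·e·α_i^ℓ, so α_err = S_1/S_0.
  S_0^{−1} = 3^{−1} = 4 (mod 11), so α_err = 10·4 = 40 ≡ 7 = α_4. Error position i = 4.
  Consistency check: S_2/S_1 = 4·10 = 40 ≡ 7 = α_err ✓ (single-error assumption holds).
Step 4: error magnitude e = S_0/v_4 = S_0·∏_{j≠4}(α_4 − α_j) = 3·5 = 15 ≡ 4 (mod 11).
Step 5: correct position 4: c_4 = r_4 − e = 0 − 4 ≡ 7 (mod 11). Hence c = [1, 4, 3, 7, 0].
  Check: interpolating c through the α_i gives m(x) = 6 + 8·x (degree < 2) with m(α_i) = c_i for every i, so c is indeed a codeword.


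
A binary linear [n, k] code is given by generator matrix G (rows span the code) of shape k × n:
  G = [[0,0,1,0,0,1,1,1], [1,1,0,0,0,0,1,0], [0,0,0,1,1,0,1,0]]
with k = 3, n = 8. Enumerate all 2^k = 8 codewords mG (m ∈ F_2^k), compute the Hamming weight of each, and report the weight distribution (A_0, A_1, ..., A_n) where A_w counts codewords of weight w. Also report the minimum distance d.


Weight distribution: A_0 = 1, A_3 = 2, A_4 = 2, A_5 = 2, A_8 = 1. Minimum distance d = 3.

Enumerate all 2^3 = 8 messages m ∈ F_2^3.
For each, compute codeword c = mG in F_2^8, then tally its weight.
  m = 000 → c = 00000000, weight = 0.
  m = 100 → c = 00100111, weight = 4.
  m = 010 → c = 11000010, weight = 3.
  m = 110 → c = 11100101, weight = 5.
  m = 001 → c = 00011010, weight = 3.
  m = 101 → c = 00111101, weight = 5.
  m = 011 → c = 11011000, weight = 4.
  m = 111 → c = 11111111, weight = 8.
Tally weights:
  weight 0: 1 codewords.
  weight 3: 2 codewords.
  weight 4: 2 codewords.
  weight 5: 2 codewords.
  weight 8: 1 codewords.
Minimum distance d = smallest w > 0 with A_w > 0 = 3.
Sanity: Σ A_w = 8 = 2^3 = 8 ✓.


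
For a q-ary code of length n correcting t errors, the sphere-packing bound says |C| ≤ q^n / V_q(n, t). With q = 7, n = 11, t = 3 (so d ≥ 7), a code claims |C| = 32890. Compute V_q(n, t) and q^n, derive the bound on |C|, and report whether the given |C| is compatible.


V_q(n, t) = 37687, q^n = 1977326743, Hamming bound = 52467, |C| = 32890 ≤ bound (satisfied).

Step 1: Compute V_q(n, t) = Σ_{j=0}^3 C(n, j) (q−1)^j.
  j = 0: C(11,0)·(6)^0 = 1·1 = 1.
  j = 1: C(11,1)·(6)^1 = 11·6 = 66.
  j = 2: C(11,2)·(6)^2 = 55·36 = 1980.
  j = 3: C(11,3)·(6)^3 = 165·216 = 35640.
  V_q(n, t) = 1 + 66 + 1980 + 35640 = 37687.
Step 2: q^n = 7^11 = 1977326743.
Step 3: Hamming bound ⌊q^n / V_q(n,t)⌋ = ⌊1977326743/37687⌋ = 52467.
Step 4: Compare |C| = 32890 to 52467: satisfied.
The claimed |C| lies below the Hamming bound.


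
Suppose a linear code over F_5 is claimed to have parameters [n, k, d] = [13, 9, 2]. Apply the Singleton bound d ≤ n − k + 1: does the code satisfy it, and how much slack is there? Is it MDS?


Singleton RHS = n − k + 1 = 5, slack = 3, bound satisfied, not MDS.

Singleton bound: d ≤ n − k + 1.
Here n = 13, k = 9, so n − k + 1 = 5.
Given d = 2, check d ≤ 5: YES.
Slack = (n − k + 1) − d = 3.
The code is NOT MDS (slack = 3 > 0).
Description: the claimed parameters are [13, 9, 2]_5; such a code would be non-MDS.


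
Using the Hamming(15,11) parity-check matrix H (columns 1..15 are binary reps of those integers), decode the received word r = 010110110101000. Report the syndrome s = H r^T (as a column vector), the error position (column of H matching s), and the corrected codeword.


s = (1, 0, 1, 0)^T, error position = 10, corrected codeword c = 010110110001000

Compute s = H r^T mod 2 one row at a time:
  s_1 = 1 + 0 + 1 + 0 + 1 + 0 + 0 + 0 = 3 ≡ 1 (mod 2).
  s_2 = 1 + 1 + 0 + 1 + 1 + 0 + 0 + 0 = 4 ≡ 0 (mod 2).
  s_3 = 1 + 0 + 0 + 1 + 1 + 0 + 0 + 0 = 3 ≡ 1 (mod 2).
  s_4 = 0 + 0 + 1 + 1 + 0 + 0 + 0 + 0 = 2 ≡ 0 (mod 2).
s = (1, 0, 1, 0)^T — this equals column 10 of H (binary 1010), so error is at position 10.
Correct: flip bit 10 of r = 010110110101000 to get c = 010110110001000.


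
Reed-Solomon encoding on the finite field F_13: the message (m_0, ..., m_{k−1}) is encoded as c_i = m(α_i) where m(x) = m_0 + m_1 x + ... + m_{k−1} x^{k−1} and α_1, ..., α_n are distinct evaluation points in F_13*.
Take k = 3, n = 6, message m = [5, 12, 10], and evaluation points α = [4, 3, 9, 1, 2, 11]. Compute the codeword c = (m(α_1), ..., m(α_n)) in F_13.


c = [5, 1, 0, 1, 4, 8]

Message polynomial: m(x) = 5 + 12·x + 10·x^2 (mod 13).
For each evaluation point α_i, compute m(α_i) mod 13:
  α_1 = 4: Horner steps 10 → 0 → 5, so m(4) = 5.
  α_2 = 3: Horner steps 10 → 3 → 1, so m(3) = 1.
  α_3 = 9: Horner steps 10 → 11 → 0, so m(9) = 0.
  α_4 = 1: Horner steps 10 → 9 → 1, so m(1) = 1.
  α_5 = 2: Horner steps 10 → 6 → 4, so m(2) = 4.
  α_6 = 11: Horner steps 10 → 5 → 8, so m(11) = 8.
Codeword c = [5, 1, 0, 1, 4, 8] ∈ F_13^6.


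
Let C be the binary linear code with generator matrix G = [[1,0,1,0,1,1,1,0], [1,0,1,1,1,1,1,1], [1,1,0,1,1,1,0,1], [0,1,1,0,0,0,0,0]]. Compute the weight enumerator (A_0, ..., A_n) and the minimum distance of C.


Weight distribution: A_0 = 1, A_1 = 1, A_2 = 2, A_3 = 2, A_4 = 3, A_5 = 3, A_6 = 2, A_7 = 2. Minimum distance d = 1.

Enumerate all 2^4 = 16 messages m ∈ F_2^4.
For each, compute codeword c = mG in F_2^8, then tally its weight.
  m = 0000 → c = 00000000, weight = 0.
  m = 1000 → c = 10101110, weight = 5.
  m = 0100 → c = 10111111, weight = 7.
  m = 1100 → c = 00010001, weight = 2.
  m = 0010 → c = 11011101, weight = 6.
  m = 1010 → c = 01110011, weight = 5.
  m = 0110 → c = 01100010, weight = 3.
  m = 1110 → c = 11001100, weight = 4.
  m = 0001 → c = 01100000, weight = 2.
  m = 1001 → c = 11001110, weight = 5.
  m = 0101 → c = 11011111, weight = 7.
  m = 1101 → c = 01110001, weight = 4.
  m = 0011 → c = 10111101, weight = 6.
  m = 1011 → c = 00010011, weight = 3.
  m = 0111 → c = 00000010, weight = 1.
  m = 1111 → c = 10101100, weight = 4.
Tally weights:
  weight 0: 1 codewords.
  weight 1: 1 codewords.
  weight 2: 2 codewords.
  weight 3: 2 codewords.
  weight 4: 3 codewords.
  weight 5: 3 codewords.
  weight 6: 2 codewords.
  weight 7: 2 codewords.
Minimum distance d = smallest w > 0 with A_w > 0 = 1.
Sanity: Σ A_w = 16 = 2^4 = 16 ✓.


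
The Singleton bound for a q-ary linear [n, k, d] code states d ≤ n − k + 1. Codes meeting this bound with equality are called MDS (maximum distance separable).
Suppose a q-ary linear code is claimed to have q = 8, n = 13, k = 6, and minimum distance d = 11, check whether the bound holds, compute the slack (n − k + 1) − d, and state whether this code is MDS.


Singleton RHS = n − k + 1 = 8, slack = -3, bound violated (no such code; not MDS).

Singleton bound: d ≤ n − k + 1.
Here n = 13, k = 6, so n − k + 1 = 8.
Given d = 11, check d ≤ 8: NO.
Slack = (n − k + 1) − d = -3.
The slack is negative: d = 11 exceeds n − k + 1 = 8 by 3, so the Singleton bound is violated and no linear [13, 6, 11]_8 code can exist. In particular it is not MDS (MDS requires d = n − k + 1 exactly).
Description: the claimed parameters are [13, 6, 11]_8; such a code would be impossible (violates the Singleton bound).


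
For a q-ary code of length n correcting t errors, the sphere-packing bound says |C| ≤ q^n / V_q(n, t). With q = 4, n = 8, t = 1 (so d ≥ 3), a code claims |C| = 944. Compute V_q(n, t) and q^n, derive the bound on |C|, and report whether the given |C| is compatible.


V_q(n, t) = 25, q^n = 65536, Hamming bound = 2621, |C| = 944 ≤ bound (satisfied).

Step 1: Compute V_q(n, t) = Σ_{j=0}^1 C(n, j) (q−1)^j.
  j = 0: C(8,0)·(3)^0 = 1·1 = 1.
  j = 1: C(8,1)·(3)^1 = 8·3 = 24.
  V_q(n, t) = 1 + 24 = 25.
Step 2: q^n = 4^8 = 65536.
Step 3: Hamming bound ⌊q^n / V_q(n,t)⌋ = ⌊65536/25⌋ = 2621.
Step 4: Compare |C| = 944 to 2621: satisfied.
The claimed |C| lies below the Hamming bound.


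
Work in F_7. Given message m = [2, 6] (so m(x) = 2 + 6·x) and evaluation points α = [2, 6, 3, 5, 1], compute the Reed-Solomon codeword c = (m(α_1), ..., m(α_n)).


c = [0, 3, 6, 4, 1]

Message polynomial: m(x) = 2 + 6·x (mod 7).
For each evaluation point α_i, compute m(α_i) mod 7:
  α_1 = 2: Horner steps 6 → 0, so m(2) = 0.
  α_2 = 6: Horner steps 6 → 3, so m(6) = 3.
  α_3 = 3: Horner steps 6 → 6, so m(3) = 6.
  α_4 = 5: Horner steps 6 → 4, so m(5) = 4.
  α_5 = 1: Horner steps 6 → 1, so m(1) = 1.
Codeword c = [0, 3, 6, 4, 1] ∈ F_7^5.


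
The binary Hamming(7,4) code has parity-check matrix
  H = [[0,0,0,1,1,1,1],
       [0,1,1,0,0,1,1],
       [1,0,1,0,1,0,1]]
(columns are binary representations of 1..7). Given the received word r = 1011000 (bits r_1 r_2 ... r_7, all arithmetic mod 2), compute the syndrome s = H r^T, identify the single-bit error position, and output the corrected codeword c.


s = (1, 1, 0)^T, error position = 6, corrected codeword c = 1011010

Compute s = H r^T mod 2 one row at a time:
  s_1 = 1 + 0 + 0 + 0 = 1 ≡ 1 (mod 2).
  s_2 = 0 + 1 + 0 + 0 = 1 ≡ 1 (mod 2).
  s_3 = 1 + 1 + 0 + 0 = 2 ≡ 0 (mod 2).
s = (1, 1, 0)^T — this equals column 6 of H (binary 110), so error is at position 6.
Correct: flip bit 6 of r = 1011000 to get c = 1011010.


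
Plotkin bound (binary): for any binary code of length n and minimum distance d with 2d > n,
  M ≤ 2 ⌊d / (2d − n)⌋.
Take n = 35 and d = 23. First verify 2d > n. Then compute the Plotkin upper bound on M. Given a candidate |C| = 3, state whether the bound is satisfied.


Plotkin bound M ≤ 4; given |C| = 3 ≤ bound (satisfied).

Check applicability: 2d = 46, n = 35.
2d − n = 11 > 0, so Plotkin applies.
Compute d/(2d−n) = 23/11 ≈ 2.0909.
⌊d/(2d−n)⌋ = 2.
Plotkin bound: M ≤ 2·2 = 4.
Given |C| = 3, check: satisfied.
This |C| is below the Plotkin bound.


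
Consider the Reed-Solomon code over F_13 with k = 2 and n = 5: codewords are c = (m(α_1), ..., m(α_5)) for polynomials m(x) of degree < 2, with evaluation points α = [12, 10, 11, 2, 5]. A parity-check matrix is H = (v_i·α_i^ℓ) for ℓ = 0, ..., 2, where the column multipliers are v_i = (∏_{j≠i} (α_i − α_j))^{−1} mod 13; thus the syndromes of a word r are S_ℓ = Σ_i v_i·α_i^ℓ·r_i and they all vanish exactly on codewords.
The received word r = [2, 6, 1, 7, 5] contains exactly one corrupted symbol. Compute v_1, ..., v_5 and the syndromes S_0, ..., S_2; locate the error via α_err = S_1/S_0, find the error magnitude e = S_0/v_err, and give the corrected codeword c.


S = (11, 2, 11), error at position 1, error magnitude e = 6, c = [9, 6, 1, 7, 5].

Step 1: column multipliers v_i = (∏_{j≠i}(α_i − α_j))^{−1} mod 13.
  i = 1 (α = 12): (12−10)(12−11)(12−2)(12−5) = 2·1·10·7 = 140 ≡ 10, so v_1 = 10^{−1} = 4 (mod 13).
  i = 2 (α = 10): (10−12)(10−11)(10−2)(10−5) = (−2)·(−1)·8·5 = 80 ≡ 2, so v_2 = 2^{−1} = 7 (mod 13).
  i = 3 (α = 11): (11−12)(11−10)(11−2)(11−5) = (−1)·1·9·6 = −54 ≡ 11, so v_3 = 11^{−1} = 6 (mod 13).
  i = 4 (α = 2): (2−12)(2−10)(2−11)(2−5) = (−10)·(−8)·(−9)·(−3) = 2160 ≡ 2, so v_4 = 2^{−1} = 7 (mod 13).
  i = 5 (α = 5): (5−12)(5−10)(5−11)(5−2) = (−7)·(−5)·(−6)·3 = −630 ≡ 7, so v_5 = 7^{−1} = 2 (mod 13).
  v = [4, 7, 6, 7, 2].
Step 2: syndromes of r = [2, 6, 1, 7, 5] (all sums mod 13).
  S_0 = Σ v_i r_i = 4·2 + 7·6 + 6·1 + 7·7 + 2·5 = 115 ≡ 11.
  S_1 = Σ v_i α_i r_i = 4·12·2 + 7·10·6 + 6·11·1 + 7·2·7 + 2·5·5 = 730 ≡ 2.
  α_i^2 mod 13 = [1, 9, 4, 4, 12].
  S_2 = Σ v_i α_i^2 r_i = 4·1·2 + 7·9·6 + 6·4·1 + 7·4·7 + 2·12·5 = 726 ≡ 11.
  S = (11, 2, 11) ≠ 0, so r is not a codeword (an error is present).
Step 3: locate the error. For a single error e at position i, S_ℓ = v_i·e·α_i^ℓ, so α_err = S_1/S_0.
  S_0^{−1} = 11^{−1} = 6 (mod 13), so α_err = 2·6 = 12 ≡ 12 = α_1. Error position i = 1.
  Consistency check: S_2/S_1 = 11·7 = 77 ≡ 12 = α_err ✓ (single-error assumption holds).
Step 4: error magnitude e = S_0/v_1 = S_0·∏_{j≠1}(α_1 − α_j) = 11·10 = 110 ≡ 6 (mod 13).
Step 5: correct position 1: c_1 = r_1 − e = 2 − 6 ≡ 9 (mod 13). Hence c = [9, 6, 1, 7, 5].
  Check: interpolating c through the α_i gives m(x) = 4 + 8·x (degree < 2) with m(α_i) = c_i for every i, so c is indeed a codeword.


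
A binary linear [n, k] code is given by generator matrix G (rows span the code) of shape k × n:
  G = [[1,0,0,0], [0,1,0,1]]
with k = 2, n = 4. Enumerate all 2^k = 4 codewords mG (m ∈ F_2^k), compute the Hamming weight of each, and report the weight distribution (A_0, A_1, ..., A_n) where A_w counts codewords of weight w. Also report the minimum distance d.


Weight distribution: A_0 = 1, A_1 = 1, A_2 = 1, A_3 = 1. Minimum distance d = 1.

Enumerate all 2^2 = 4 messages m ∈ F_2^2.
For each, compute codeword c = mG in F_2^4, then tally its weight.
  m = 00 → c = 0000, weight = 0.
  m = 10 → c = 1000, weight = 1.
  m = 01 → c = 0101, weight = 2.
  m = 11 → c = 1101, weight = 3.
Tally weights:
  weight 0: 1 codewords.
  weight 1: 1 codewords.
  weight 2: 1 codewords.
  weight 3: 1 codewords.
Minimum distance d = smallest w > 0 with A_w > 0 = 1.
Sanity: Σ A_w = 4 = 2^2 = 4 ✓.


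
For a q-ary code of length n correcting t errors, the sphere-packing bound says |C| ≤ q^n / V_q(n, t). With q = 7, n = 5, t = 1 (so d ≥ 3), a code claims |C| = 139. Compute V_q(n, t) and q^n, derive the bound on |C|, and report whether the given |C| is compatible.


V_q(n, t) = 31, q^n = 16807, Hamming bound = 542, |C| = 139 ≤ bound (satisfied).

Step 1: Compute V_q(n, t) = Σ_{j=0}^1 C(n, j) (q−1)^j.
  j = 0: C(5,0)·(6)^0 = 1·1 = 1.
  j = 1: C(5,1)·(6)^1 = 5·6 = 30.
  V_q(n, t) = 1 + 30 = 31.
Step 2: q^n = 7^5 = 16807.
Step 3: Hamming bound ⌊q^n / V_q(n,t)⌋ = ⌊16807/31⌋ = 542.
Step 4: Compare |C| = 139 to 542: satisfied.
The claimed |C| lies below the Hamming bound.


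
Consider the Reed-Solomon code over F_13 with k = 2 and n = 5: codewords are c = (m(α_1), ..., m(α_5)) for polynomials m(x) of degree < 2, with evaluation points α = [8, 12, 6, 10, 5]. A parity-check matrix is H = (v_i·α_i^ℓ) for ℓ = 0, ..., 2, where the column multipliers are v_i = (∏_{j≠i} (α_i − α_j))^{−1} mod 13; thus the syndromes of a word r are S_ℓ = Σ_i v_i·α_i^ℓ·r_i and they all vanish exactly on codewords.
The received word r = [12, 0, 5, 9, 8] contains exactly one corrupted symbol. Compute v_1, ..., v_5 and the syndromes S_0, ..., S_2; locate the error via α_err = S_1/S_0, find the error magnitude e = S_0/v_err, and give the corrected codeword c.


S = (5, 11, 6), error at position 4, error magnitude e = 3, c = [12, 0, 5, 6, 8].

Step 1: column multipliers v_i = (∏_{j≠i}(α_i − α_j))^{−1} mod 13.
  i = 1 (α = 8): (8−12)(8−6)(8−10)(8−5) = (−4)·2·(−2)·3 = 48 ≡ 9, so v_1 = 9^{−1} = 3 (mod 13).
  i = 2 (α = 12): (12−8)(12−6)(12−10)(12−5) = 4·6·2·7 = 336 ≡ 11, so v_2 = 11^{−1} = 6 (mod 13).
  i = 3 (α = 6): (6−8)(6−12)(6−10)(6−5) = (−2)·(−6)·(−4)·1 = −48 ≡ 4, so v_3 = 4^{−1} = 10 (mod 13).
  i = 4 (α = 10): (10−8)(10−12)(10−6)(10−5) = 2·(−2)·4·5 = −80 ≡ 11, so v_4 = 11^{−1} = 6 (mod 13).
  i = 5 (α = 5): (5−8)(5−12)(5−6)(5−10) = (−3)·(−7)·(−1)·(−5) = 105 ≡ 1, so v_5 = 1^{−1} = 1 (mod 13).
  v = [3, 6, 10, 6, 1].
Step 2: syndromes of r = [12, 0, 5, 9, 8] (all sums mod 13).
  S_0 = Σ v_i r_i = 3·12 + 6·0 + 10·5 + 6·9 + 1·8 = 148 ≡ 5.
  S_1 = Σ v_i α_i r_i = 3·8·12 + 6·12·0 + 10·6·5 + 6·10·9 + 1·5·8 = 1168 ≡ 11.
  α_i^2 mod 13 = [12, 1, 10, 9, 12].
  S_2 = Σ v_i α_i^2 r_i = 3·12·12 + 6·1·0 + 10·10·5 + 6·9·9 + 1·12·8 = 1514 ≡ 6.
  S = (5, 11, 6) ≠ 0, so r is not a codeword (an error is present).
Step 3: locate the error. For a single error e at position i, S_ℓ = v_i·e·α_i^ℓ, so α_err = S_1/S_0.
  S_0^{−1} = 5^{−1} = 8 (mod 13), so α_err = 11·8 = 88 ≡ 10 = α_4. Error position i = 4.
  Consistency check: S_2/S_1 = 6·6 = 36 ≡ 10 = α_err ✓ (single-error assumption holds).
Step 4: error magnitude e = S_0/v_4 = S_0·∏_{j≠4}(α_4 − α_j) = 5·11 = 55 ≡ 3 (mod 13).
Step 5: correct position 4: c_4 = r_4 − e = 9 − 3 ≡ 6 (mod 13). Hence c = [12, 0, 5, 6, 8].
  Check: interpolating c through the α_i gives m(x) = 10 + 10·x (degree < 2) with m(α_i) = c_i for every i, so c is indeed a codeword.


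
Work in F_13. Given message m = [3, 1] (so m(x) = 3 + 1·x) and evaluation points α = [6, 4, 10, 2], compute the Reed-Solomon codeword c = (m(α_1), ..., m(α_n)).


c = [9, 7, 0, 5]

Message polynomial: m(x) = 3 + 1·x (mod 13).
For each evaluation point α_i, compute m(α_i) mod 13:
  α_1 = 6: Horner steps 1 → 9, so m(6) = 9.
  α_2 = 4: Horner steps 1 → 7, so m(4) = 7.
  α_3 = 10: Horner steps 1 → 0, so m(10) = 0.
  α_4 = 2: Horner steps 1 → 5, so m(2) = 5.
Codeword c = [9, 7, 0, 5] ∈ F_13^4.


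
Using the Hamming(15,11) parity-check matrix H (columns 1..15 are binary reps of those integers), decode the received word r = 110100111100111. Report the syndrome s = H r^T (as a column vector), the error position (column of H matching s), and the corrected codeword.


s = (0, 1, 1, 1)^T, error position = 7, corrected codeword c = 110100011100111

Compute s = H r^T mod 2 one row at a time:
  s_1 = 1 + 1 + 1 + 0 + 0 + 1 + 1 + 1 = 6 ≡ 0 (mod 2).
  s_2 = 1 + 0 + 0 + 1 + 0 + 1 + 1 + 1 = 5 ≡ 1 (mod 2).
  s_3 = 1 + 0 + 0 + 1 + 1 + 0 + 1 + 1 = 5 ≡ 1 (mod 2).
  s_4 = 1 + 0 + 0 + 1 + 1 + 0 + 1 + 1 = 5 ≡ 1 (mod 2).
s = (0, 1, 1, 1)^T — this equals column 7 of H (binary 0111), so error is at position 7.
Correct: flip bit 7 of r = 110100111100111 to get c = 110100011100111.


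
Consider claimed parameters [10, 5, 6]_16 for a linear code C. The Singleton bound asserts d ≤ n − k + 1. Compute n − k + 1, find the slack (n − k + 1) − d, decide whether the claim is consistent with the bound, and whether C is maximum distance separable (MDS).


Singleton RHS = n − k + 1 = 6, slack = 0, bound satisfied, MDS.

Singleton bound: d ≤ n − k + 1.
Here n = 10, k = 5, so n − k + 1 = 6.
Given d = 6, check d ≤ 6: YES.
Slack = (n − k + 1) − d = 0.
The code is MDS (slack = 0).
Description: the claimed parameters are [10, 5, 6]_16; such a code would be MDS (meets Singleton bound).


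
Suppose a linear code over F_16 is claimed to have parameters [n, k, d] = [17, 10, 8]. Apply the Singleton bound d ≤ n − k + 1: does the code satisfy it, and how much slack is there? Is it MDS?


Singleton RHS = n − k + 1 = 8, slack = 0, bound satisfied, MDS.

Singleton bound: d ≤ n − k + 1.
Here n = 17, k = 10, so n − k + 1 = 8.
Given d = 8, check d ≤ 8: YES.
Slack = (n − k + 1) − d = 0.
The code is MDS (slack = 0).
Description: the claimed parameters are [17, 10, 8]_16; such a code would be MDS (meets Singleton bound).


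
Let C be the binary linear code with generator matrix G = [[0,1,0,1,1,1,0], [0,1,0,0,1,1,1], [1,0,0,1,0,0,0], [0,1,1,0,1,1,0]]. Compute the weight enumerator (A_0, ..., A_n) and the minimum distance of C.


Weight distribution: A_0 = 1, A_2 = 6, A_4 = 5, A_6 = 4. Minimum distance d = 2.

Enumerate all 2^4 = 16 messages m ∈ F_2^4.
For each, compute codeword c = mG in F_2^7, then tally its weight.
  m = 0000 → c = 0000000, weight = 0.
  m = 1000 → c = 0101110, weight = 4.
  m = 0100 → c = 0100111, weight = 4.
  m = 1100 → c = 0001001, weight = 2.
  m = 0010 → c = 1001000, weight = 2.
  m = 1010 → c = 1100110, weight = 4.
  m = 0110 → c = 1101111, weight = 6.
  m = 1110 → c = 1000001, weight = 2.
  m = 0001 → c = 0110110, weight = 4.
  m = 1001 → c = 0011000, weight = 2.
  m = 0101 → c = 0010001, weight = 2.
  m = 1101 → c = 0111111, weight = 6.
  m = 0011 → c = 1111110, weight = 6.
  m = 1011 → c = 1010000, weight = 2.
  m = 0111 → c = 1011001, weight = 4.
  m = 1111 → c = 1110111, weight = 6.
Tally weights:
  weight 0: 1 codewords.
  weight 2: 6 codewords.
  weight 4: 5 codewords.
  weight 6: 4 codewords.
Minimum distance d = smallest w > 0 with A_w > 0 = 2.
Sanity: Σ A_w = 16 = 2^4 = 16 ✓.


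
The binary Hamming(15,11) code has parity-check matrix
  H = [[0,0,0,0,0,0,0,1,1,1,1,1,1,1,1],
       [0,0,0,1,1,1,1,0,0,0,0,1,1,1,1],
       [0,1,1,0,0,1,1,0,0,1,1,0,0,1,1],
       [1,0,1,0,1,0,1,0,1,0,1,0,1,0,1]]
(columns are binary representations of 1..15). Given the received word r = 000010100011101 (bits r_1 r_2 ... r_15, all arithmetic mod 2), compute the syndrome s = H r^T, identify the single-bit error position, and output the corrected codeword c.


s = (0, 1, 1, 1)^T, error position = 7, corrected codeword c = 000010000011101

Compute s = H r^T mod 2 one row at a time:
  s_1 = 0 + 0 + 0 + 1 + 1 + 1 + 0 + 1 = 4 ≡ 0 (mod 2).
  s_2 = 0 + 1 + 0 + 1 + 1 + 1 + 0 + 1 = 5 ≡ 1 (mod 2).
  s_3 = 0 + 0 + 0 + 1 + 0 + 1 + 0 + 1 = 3 ≡ 1 (mod 2).
  s_4 = 0 + 0 + 1 + 1 + 0 + 1 + 1 + 1 = 5 ≡ 1 (mod 2).
s = (0, 1, 1, 1)^T — this equals column 7 of H (binary 0111), so error is at position 7.
Correct: flip bit 7 of r = 000010100011101 to get c = 000010000011101.


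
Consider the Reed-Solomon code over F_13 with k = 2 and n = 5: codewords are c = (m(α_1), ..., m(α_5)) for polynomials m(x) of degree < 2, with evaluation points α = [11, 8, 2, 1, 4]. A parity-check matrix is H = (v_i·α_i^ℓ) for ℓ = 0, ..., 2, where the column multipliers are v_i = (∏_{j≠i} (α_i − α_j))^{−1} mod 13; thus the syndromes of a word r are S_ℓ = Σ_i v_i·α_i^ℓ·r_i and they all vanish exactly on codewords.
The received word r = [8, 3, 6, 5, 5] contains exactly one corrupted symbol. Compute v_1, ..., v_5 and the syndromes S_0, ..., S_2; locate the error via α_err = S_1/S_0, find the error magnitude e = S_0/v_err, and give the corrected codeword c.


S = (9, 9, 9), error at position 4, error magnitude e = 5, c = [8, 3, 6, 0, 5].

Step 1: column multipliers v_i = (∏_{j≠i}(α_i − α_j))^{−1} mod 13.
  i = 1 (α = 11): (11−8)(11−2)(11−1)(11−4) = 3·9·10·7 = 1890 ≡ 5, so v_1 = 5^{−1} = 8 (mod 13).
  i = 2 (α = 8): (8−11)(8−2)(8−1)(8−4) = (−3)·6·7·4 = −504 ≡ 3, so v_2 = 3^{−1} = 9 (mod 13).
  i = 3 (α = 2): (2−11)(2−8)(2−1)(2−4) = (−9)·(−6)·1·(−2) = −108 ≡ 9, so v_3 = 9^{−1} = 3 (mod 13).
  i = 4 (α = 1): (1−11)(1−8)(1−2)(1−4) = (−10)·(−7)·(−1)·(−3) = 210 ≡ 2, so v_4 = 2^{−1} = 7 (mod 13).
  i = 5 (α = 4): (4−11)(4−8)(4−2)(4−1) = (−7)·(−4)·2·3 = 168 ≡ 12, so v_5 = 12^{−1} = 12 (mod 13).
  v = [8, 9, 3, 7, 12].
Step 2: syndromes of r = [8, 3, 6, 5, 5] (all sums mod 13).
  S_0 = Σ v_i r_i = 8·8 + 9·3 + 3·6 + 7·5 + 12·5 = 204 ≡ 9.
  S_1 = Σ v_i α_i r_i = 8·11·8 + 9·8·3 + 3·2·6 + 7·1·5 + 12·4·5 = 1231 ≡ 9.
  α_i^2 mod 13 = [4, 12, 4, 1, 3].
  S_2 = Σ v_i α_i^2 r_i = 8·4·8 + 9·12·3 + 3·4·6 + 7·1·5 + 12·3·5 = 867 ≡ 9.
  S = (9, 9, 9) ≠ 0, so r is not a codeword (an error is present).
Step 3: locate the error. For a single error e at position i, S_ℓ = v_i·e·α_i^ℓ, so α_err = S_1/S_0.
  S_0^{−1} = 9^{−1} = 3 (mod 13), so α_err = 9·3 = 27 ≡ 1 = α_4. Error position i = 4.
  Consistency check: S_2/S_1 = 9·3 = 27 ≡ 1 = α_err ✓ (single-error assumption holds).
Step 4: error magnitude e = S_0/v_4 = S_0·∏_{j≠4}(α_4 − α_j) = 9·2 = 18 ≡ 5 (mod 13).
Step 5: correct position 4: c_4 = r_4 − e = 5 − 5 ≡ 0 (mod 13). Hence c = [8, 3, 6, 0, 5].
  Check: interpolating c through the α_i gives m(x) = 7 + 6·x (degree < 2) with m(α_i) = c_i for every i, so c is indeed a codeword.


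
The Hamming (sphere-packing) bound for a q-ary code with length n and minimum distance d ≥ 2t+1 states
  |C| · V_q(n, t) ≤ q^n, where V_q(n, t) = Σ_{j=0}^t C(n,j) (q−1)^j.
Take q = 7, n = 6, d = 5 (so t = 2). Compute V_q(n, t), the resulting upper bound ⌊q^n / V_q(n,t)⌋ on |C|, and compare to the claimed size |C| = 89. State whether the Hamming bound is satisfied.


V_q(n, t) = 577, q^n = 117649, Hamming bound = 203, |C| = 89 ≤ bound (satisfied).

Step 1: Compute V_q(n, t) = Σ_{j=0}^2 C(n, j) (q−1)^j.
  j = 0: C(6,0)·(6)^0 = 1·1 = 1.
  j = 1: C(6,1)·(6)^1 = 6·6 = 36.
  j = 2: C(6,2)·(6)^2 = 15·36 = 540.
  V_q(n, t) = 1 + 36 + 540 = 577.
Step 2: q^n = 7^6 = 117649.
Step 3: Hamming bound ⌊q^n / V_q(n,t)⌋ = ⌊117649/577⌋ = 203.
Step 4: Compare |C| = 89 to 203: satisfied.
The claimed |C| lies below the Hamming bound.


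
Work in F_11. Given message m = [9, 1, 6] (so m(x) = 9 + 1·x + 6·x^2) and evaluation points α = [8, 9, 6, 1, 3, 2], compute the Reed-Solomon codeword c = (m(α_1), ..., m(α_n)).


c = [5, 9, 0, 5, 0, 2]

Message polynomial: m(x) = 9 + 1·x + 6·x^2 (mod 11).
For each evaluation point α_i, compute m(α_i) mod 11:
  α_1 = 8: Horner steps 6 → 5 → 5, so m(8) = 5.
  α_2 = 9: Horner steps 6 → 0 → 9, so m(9) = 9.
  α_3 = 6: Horner steps 6 → 4 → 0, so m(6) = 0.
  α_4 = 1: Horner steps 6 → 7 → 5, so m(1) = 5.
  α_5 = 3: Horner steps 6 → 8 → 0, so m(3) = 0.
  α_6 = 2: Horner steps 6 → 2 → 2, so m(2) = 2.
Codeword c = [5, 9, 0, 5, 0, 2] ∈ F_11^6.


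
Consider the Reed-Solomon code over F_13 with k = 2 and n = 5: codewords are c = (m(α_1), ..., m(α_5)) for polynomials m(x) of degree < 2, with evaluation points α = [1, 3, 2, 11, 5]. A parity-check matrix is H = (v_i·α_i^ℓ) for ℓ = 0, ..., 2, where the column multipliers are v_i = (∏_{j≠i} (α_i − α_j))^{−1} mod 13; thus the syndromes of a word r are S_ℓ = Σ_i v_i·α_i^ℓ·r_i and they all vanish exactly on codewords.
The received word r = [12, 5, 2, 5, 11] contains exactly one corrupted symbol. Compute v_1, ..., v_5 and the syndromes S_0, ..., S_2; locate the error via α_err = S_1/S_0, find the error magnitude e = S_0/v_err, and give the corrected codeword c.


S = (7, 12, 2), error at position 4, error magnitude e = 2, c = [12, 5, 2, 3, 11].

Step 1: column multipliers v_i = (∏_{j≠i}(α_i − α_j))^{−1} mod 13.
  i = 1 (α = 1): (1−3)(1−2)(1−11)(1−5) = (−2)·(−1)·(−10)·(−4) = 80 ≡ 2, so v_1 = 2^{−1} = 7 (mod 13).
  i = 2 (α = 3): (3−1)(3−2)(3−11)(3−5) = 2·1·(−8)·(−2) = 32 ≡ 6, so v_2 = 6^{−1} = 11 (mod 13).
  i = 3 (α = 2): (2−1)(2−3)(2−11)(2−5) = 1·(−1)·(−9)·(−3) = −27 ≡ 12, so v_3 = 12^{−1} = 12 (mod 13).
  i = 4 (α = 11): (11−1)(11−3)(11−2)(11−5) = 10·8·9·6 = 4320 ≡ 4, so v_4 = 4^{−1} = 10 (mod 13).
  i = 5 (α = 5): (5−1)(5−3)(5−2)(5−11) = 4·2·3·(−6) = −144 ≡ 12, so v_5 = 12^{−1} = 12 (mod 13).
  v = [7, 11, 12, 10, 12].
Step 2: syndromes of r = [12, 5, 2, 5, 11] (all sums mod 13).
  S_0 = Σ v_i r_i = 7·12 + 11·5 + 12·2 + 10·5 + 12·11 = 345 ≡ 7.
  S_1 = Σ v_i α_i r_i = 7·1·12 + 11·3·5 + 12·2·2 + 10·11·5 + 12·5·11 = 1507 ≡ 12.
  α_i^2 mod 13 = [1, 9, 4, 4, 12].
  S_2 = Σ v_i α_i^2 r_i = 7·1·12 + 11·9·5 + 12·4·2 + 10·4·5 + 12·12·11 = 2459 ≡ 2.
  S = (7, 12, 2) ≠ 0, so r is not a codeword (an error is present).
Step 3: locate the error. For a single error e at position i, S_ℓ = v_i·e·α_i^ℓ, so α_err = S_1/S_0.
  S_0^{−1} = 7^{−1} = 2 (mod 13), so α_err = 12·2 = 24 ≡ 11 = α_4. Error position i = 4.
  Consistency check: S_2/S_1 = 2·12 = 24 ≡ 11 = α_err ✓ (single-error assumption holds).
Step 4: error magnitude e = S_0/v_4 = S_0·∏_{j≠4}(α_4 − α_j) = 7·4 = 28 ≡ 2 (mod 13).
Step 5: correct position 4: c_4 = r_4 − e = 5 − 2 ≡ 3 (mod 13). Hence c = [12, 5, 2, 3, 11].
  Check: interpolating c through the α_i gives m(x) = 9 + 3·x (degree < 2) with m(α_i) = c_i for every i, so c is indeed a codeword.


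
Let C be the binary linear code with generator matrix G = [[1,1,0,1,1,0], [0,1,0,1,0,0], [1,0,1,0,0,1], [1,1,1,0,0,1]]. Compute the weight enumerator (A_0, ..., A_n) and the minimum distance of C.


Weight distribution: A_0 = 1, A_1 = 2, A_2 = 2, A_3 = 4, A_4 = 5, A_5 = 2. Minimum distance d = 1.

Enumerate all 2^4 = 16 messages m ∈ F_2^4.
For each, compute codeword c = mG in F_2^6, then tally its weight.
  m = 0000 → c = 000000, weight = 0.
  m = 1000 → c = 110110, weight = 4.
  m = 0100 → c = 010100, weight = 2.
  m = 1100 → c = 100010, weight = 2.
  m = 0010 → c = 101001, weight = 3.
  m = 1010 → c = 011111, weight = 5.
  m = 0110 → c = 111101, weight = 5.
  m = 1110 → c = 001011, weight = 3.
  m = 0001 → c = 111001, weight = 4.
  m = 1001 → c = 001111, weight = 4.
  m = 0101 → c = 101101, weight = 4.
  m = 1101 → c = 011011, weight = 4.
  m = 0011 → c = 010000, weight = 1.
  m = 1011 → c = 100110, weight = 3.
  m = 0111 → c = 000100, weight = 1.
  m = 1111 → c = 110010, weight = 3.
Tally weights:
  weight 0: 1 codewords.
  weight 1: 2 codewords.
  weight 2: 2 codewords.
  weight 3: 4 codewords.
  weight 4: 5 codewords.
  weight 5: 2 codewords.
Minimum distance d = smallest w > 0 with A_w > 0 = 1.
Sanity: Σ A_w = 16 = 2^4 = 16 ✓.
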